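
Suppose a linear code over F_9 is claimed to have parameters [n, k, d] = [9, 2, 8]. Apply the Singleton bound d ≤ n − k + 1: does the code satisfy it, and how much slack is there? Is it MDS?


Singleton RHS = n − k + 1 = 8, slack = 0, bound satisfied, MDS.

Singleton bound: d ≤ n − k + 1.
Here n = 9, k = 2, so n − k + 1 = 8.
Given d = 8, check d ≤ 8: YES.
Slack = (n − k + 1) − d = 0.
The code is MDS (slack = 0).
Description: the claimed parameters are [9, 2, 8]_9; such a code would be MDS (meets Singleton bound).


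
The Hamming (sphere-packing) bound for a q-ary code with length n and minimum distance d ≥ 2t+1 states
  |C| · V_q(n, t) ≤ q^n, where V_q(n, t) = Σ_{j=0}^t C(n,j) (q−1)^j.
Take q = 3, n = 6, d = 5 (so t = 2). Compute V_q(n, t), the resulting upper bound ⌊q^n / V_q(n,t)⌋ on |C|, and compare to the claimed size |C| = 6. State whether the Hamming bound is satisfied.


V_q(n, t) = 73, q^n = 729, Hamming bound = 9, |C| = 6 ≤ bound (satisfied).

Step 1: Compute V_q(n, t) = Σ_{j=0}^2 C(n, j) (q−1)^j.
  j = 0: C(6,0)·(2)^0 = 1·1 = 1.
  j = 1: C(6,1)·(2)^1 = 6·2 = 12.
  j = 2: C(6,2)·(2)^2 = 15·4 = 60.
  V_q(n, t) = 1 + 12 + 60 = 73.
Step 2: q^n = 3^6 = 729.
Step 3: Hamming bound ⌊q^n / V_q(n,t)⌋ = ⌊729/73⌋ = 9.
Step 4: Compare |C| = 6 to 9: satisfied.
The claimed |C| lies below the Hamming bound.


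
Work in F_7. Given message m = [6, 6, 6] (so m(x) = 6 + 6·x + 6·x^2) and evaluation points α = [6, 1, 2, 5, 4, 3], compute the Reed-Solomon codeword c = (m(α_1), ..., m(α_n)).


c = [6, 4, 0, 4, 0, 1]

Message polynomial: m(x) = 6 + 6·x + 6·x^2 (mod 7).
For each evaluation point α_i, compute m(α_i) mod 7:
  α_1 = 6: Horner steps 6 → 0 → 6, so m(6) = 6.
  α_2 = 1: Horner steps 6 → 5 → 4, so m(1) = 4.
  α_3 = 2: Horner steps 6 → 4 → 0, so m(2) = 0.
  α_4 = 5: Horner steps 6 → 1 → 4, so m(5) = 4.
  α_5 = 4: Horner steps 6 → 2 → 0, so m(4) = 0.
  α_6 = 3: Horner steps 6 → 3 → 1, so m(3) = 1.
Codeword c = [6, 4, 0, 4, 0, 1] ∈ F_7^6.


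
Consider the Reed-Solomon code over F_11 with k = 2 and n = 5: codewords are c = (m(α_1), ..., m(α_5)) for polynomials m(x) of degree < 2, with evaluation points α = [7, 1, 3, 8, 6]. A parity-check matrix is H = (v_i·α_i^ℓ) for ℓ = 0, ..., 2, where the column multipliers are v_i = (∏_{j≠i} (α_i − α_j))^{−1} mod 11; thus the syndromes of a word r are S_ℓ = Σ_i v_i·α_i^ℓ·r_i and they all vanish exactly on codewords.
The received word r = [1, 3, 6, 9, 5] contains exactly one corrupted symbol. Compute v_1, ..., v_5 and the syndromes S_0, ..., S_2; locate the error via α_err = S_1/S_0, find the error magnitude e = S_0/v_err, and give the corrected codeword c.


S = (3, 2, 5), error at position 4, error magnitude e = 1, c = [1, 3, 6, 8, 5].

Step 1: column multipliers v_i = (∏_{j≠i}(α_i − α_j))^{−1} mod 11.
  i = 1 (α = 7): (7−1)(7−3)(7−8)(7−6) = 6·4·(−1)·1 = −24 ≡ 9, so v_1 = 9^{−1} = 5 (mod 11).
  i = 2 (α = 1): (1−7)(1−3)(1−8)(1−6) = (−6)·(−2)·(−7)·(−5) = 420 ≡ 2, so v_2 = 2^{−1} = 6 (mod 11).
  i = 3 (α = 3): (3−7)(3−1)(3−8)(3−6) = (−4)·2·(−5)·(−3) = −120 ≡ 1, so v_3 = 1^{−1} = 1 (mod 11).
  i = 4 (α = 8): (8−7)(8−1)(8−3)(8−6) = 1·7·5·2 = 70 ≡ 4, so v_4 = 4^{−1} = 3 (mod 11).
  i = 5 (α = 6): (6−7)(6−1)(6−3)(6−8) = (−1)·5·3·(−2) = 30 ≡ 8, so v_5 = 8^{−1} = 7 (mod 11).
  v = [5, 6, 1, 3, 7].
Step 2: syndromes of r = [1, 3, 6, 9, 5] (all sums mod 11).
  S_0 = Σ v_i r_i = 5·1 + 6·3 + 1·6 + 3·9 + 7·5 = 91 ≡ 3.
  S_1 = Σ v_i α_i r_i = 5·7·1 + 6·1·3 + 1·3·6 + 3·8·9 + 7·6·5 = 497 ≡ 2.
  α_i^2 mod 11 = [5, 1, 9, 9, 3].
  S_2 = Σ v_i α_i^2 r_i = 5·5·1 + 6·1·3 + 1·9·6 + 3·9·9 + 7·3·5 = 445 ≡ 5.
  S = (3, 2, 5) ≠ 0, so r is not a codeword (an error is present).
Step 3: locate the error. For a single error e at position i, S_ℓ = v_i·e·α_i^ℓ, so α_err = S_1/S_0.
  S_0^{−1} = 3^{−1} = 4 (mod 11), so α_err = 2·4 = 8 ≡ 8 = α_4. Error position i = 4.
  Consistency check: S_2/S_1 = 5·6 = 30 ≡ 8 = α_err ✓ (single-error assumption holds).
Step 4: error magnitude e = S_0/v_4 = S_0·∏_{j≠4}(α_4 − α_j) = 3·4 = 12 ≡ 1 (mod 11).
Step 5: correct position 4: c_4 = r_4 − e = 9 − 1 ≡ 8 (mod 11). Hence c = [1, 3, 6, 8, 5].
  Check: interpolating c through the α_i gives m(x) = 7 + 7·x (degree < 2) with m(α_i) = c_i for every i, so c is indeed a codeword.


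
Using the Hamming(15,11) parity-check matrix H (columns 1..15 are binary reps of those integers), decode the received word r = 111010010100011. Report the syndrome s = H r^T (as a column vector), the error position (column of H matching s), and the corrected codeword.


s = (0, 1, 1, 0)^T, error position = 6, corrected codeword c = 111011010100011

Compute s = H r^T mod 2 one row at a time:
  s_1 = 1 + 0 + 1 + 0 + 0 + 0 + 1 + 1 = 4 ≡ 0 (mod 2).
  s_2 = 0 + 1 + 0 + 0 + 0 + 0 + 1 + 1 = 3 ≡ 1 (mod 2).
  s_3 = 1 + 1 + 0 + 0 + 1 + 0 + 1 + 1 = 5 ≡ 1 (mod 2).
  s_4 = 1 + 1 + 1 + 0 + 0 + 0 + 0 + 1 = 4 ≡ 0 (mod 2).
s = (0, 1, 1, 0)^T — this equals column 6 of H (binary 0110), so error is at position 6.
Correct: flip bit 6 of r = 111010010100011 to get c = 111011010100011.


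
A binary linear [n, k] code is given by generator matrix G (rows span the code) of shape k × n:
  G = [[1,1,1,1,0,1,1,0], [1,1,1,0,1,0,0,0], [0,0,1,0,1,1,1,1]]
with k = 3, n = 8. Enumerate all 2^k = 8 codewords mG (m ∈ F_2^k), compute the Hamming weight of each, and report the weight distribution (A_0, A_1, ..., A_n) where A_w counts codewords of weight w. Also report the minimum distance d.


Weight distribution: A_0 = 1, A_3 = 1, A_4 = 2, A_5 = 3, A_6 = 1. Minimum distance d = 3.

Enumerate all 2^3 = 8 messages m ∈ F_2^3.
For each, compute codeword c = mG in F_2^8, then tally its weight.
  m = 000 → c = 00000000, weight = 0.
  m = 100 → c = 11110110, weight = 6.
  m = 010 → c = 11101000, weight = 4.
  m = 110 → c = 00011110, weight = 4.
  m = 001 → c = 00101111, weight = 5.
  m = 101 → c = 11011001, weight = 5.
  m = 011 → c = 11000111, weight = 5.
  m = 111 → c = 00110001, weight = 3.
Tally weights:
  weight 0: 1 codewords.
  weight 3: 1 codewords.
  weight 4: 2 codewords.
  weight 5: 3 codewords.
  weight 6: 1 codewords.
Minimum distance d = smallest w > 0 with A_w > 0 = 3.
Sanity: Σ A_w = 8 = 2^3 = 8 ✓.


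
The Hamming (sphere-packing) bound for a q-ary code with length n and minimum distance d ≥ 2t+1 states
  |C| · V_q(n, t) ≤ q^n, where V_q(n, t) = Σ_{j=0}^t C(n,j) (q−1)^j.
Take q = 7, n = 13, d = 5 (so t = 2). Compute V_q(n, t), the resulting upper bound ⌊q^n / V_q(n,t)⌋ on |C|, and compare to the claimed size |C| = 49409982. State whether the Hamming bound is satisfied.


V_q(n, t) = 2887, q^n = 96889010407, Hamming bound = 33560446, |C| = 49409982 > bound (violated).

Step 1: Compute V_q(n, t) = Σ_{j=0}^2 C(n, j) (q−1)^j.
  j = 0: C(13,0)·(6)^0 = 1·1 = 1.
  j = 1: C(13,1)·(6)^1 = 13·6 = 78.
  j = 2: C(13,2)·(6)^2 = 78·36 = 2808.
  V_q(n, t) = 1 + 78 + 2808 = 2887.
Step 2: q^n = 7^13 = 96889010407.
Step 3: Hamming bound ⌊q^n / V_q(n,t)⌋ = ⌊96889010407/2887⌋ = 33560446.
Step 4: Compare |C| = 49409982 to 33560446: violated.
The claimed |C| lies above the Hamming bound, so no 7-ary code of length 13 with d ≥ 5 can have 49409982 codewords.


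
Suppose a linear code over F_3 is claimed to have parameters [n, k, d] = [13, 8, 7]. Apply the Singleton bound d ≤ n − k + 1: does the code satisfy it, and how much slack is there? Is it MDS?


Singleton RHS = n − k + 1 = 6, slack = -1, bound violated (no such code; not MDS).

Singleton bound: d ≤ n − k + 1.
Here n = 13, k = 8, so n − k + 1 = 6.
Given d = 7, check d ≤ 6: NO.
Slack = (n − k + 1) − d = -1.
The slack is negative: d = 7 exceeds n − k + 1 = 6 by 1, so the Singleton bound is violated and no linear [13, 8, 7]_3 code can exist. In particular it is not MDS (MDS requires d = n − k + 1 exactly).
Description: the claimed parameters are [13, 8, 7]_3; such a code would be impossible (violates the Singleton bound).


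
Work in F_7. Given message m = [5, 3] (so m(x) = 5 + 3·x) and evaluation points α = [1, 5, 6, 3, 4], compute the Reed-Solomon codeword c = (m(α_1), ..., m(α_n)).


c = [1, 6, 2, 0, 3]

Message polynomial: m(x) = 5 + 3·x (mod 7).
For each evaluation point α_i, compute m(α_i) mod 7:
  α_1 = 1: Horner steps 3 → 1, so m(1) = 1.
  α_2 = 5: Horner steps 3 → 6, so m(5) = 6.
  α_3 = 6: Horner steps 3 → 2, so m(6) = 2.
  α_4 = 3: Horner steps 3 → 0, so m(3) = 0.
  α_5 = 4: Horner steps 3 → 3, so m(4) = 3.
Codeword c = [1, 6, 2, 0, 3] ∈ F_7^5.


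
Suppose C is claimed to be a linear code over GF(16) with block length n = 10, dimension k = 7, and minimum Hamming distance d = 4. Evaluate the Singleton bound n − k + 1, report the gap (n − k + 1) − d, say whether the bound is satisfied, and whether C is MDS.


Singleton RHS = n − k + 1 = 4, slack = 0, bound satisfied, MDS.

Singleton bound: d ≤ n − k + 1.
Here n = 10, k = 7, so n − k + 1 = 4.
Given d = 4, check d ≤ 4: YES.
Slack = (n − k + 1) − d = 0.
The code is MDS (slack = 0).
Description: the claimed parameters are [10, 7, 4]_16; such a code would be MDS (meets Singleton bound).


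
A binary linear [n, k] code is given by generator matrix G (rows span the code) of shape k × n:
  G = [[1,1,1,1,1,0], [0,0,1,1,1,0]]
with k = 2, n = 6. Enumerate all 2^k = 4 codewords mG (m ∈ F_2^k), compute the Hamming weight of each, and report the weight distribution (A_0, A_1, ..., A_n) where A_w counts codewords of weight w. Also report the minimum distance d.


Weight distribution: A_0 = 1, A_2 = 1, A_3 = 1, A_5 = 1. Minimum distance d = 2.

Enumerate all 2^2 = 4 messages m ∈ F_2^2.
For each, compute codeword c = mG in F_2^6, then tally its weight.
  m = 00 → c = 000000, weight = 0.
  m = 10 → c = 111110, weight = 5.
  m = 01 → c = 001110, weight = 3.
  m = 11 → c = 110000, weight = 2.
Tally weights:
  weight 0: 1 codewords.
  weight 2: 1 codewords.
  weight 3: 1 codewords.
  weight 5: 1 codewords.
Minimum distance d = smallest w > 0 with A_w > 0 = 2.
Sanity: Σ A_w = 4 = 2^2 = 4 ✓.


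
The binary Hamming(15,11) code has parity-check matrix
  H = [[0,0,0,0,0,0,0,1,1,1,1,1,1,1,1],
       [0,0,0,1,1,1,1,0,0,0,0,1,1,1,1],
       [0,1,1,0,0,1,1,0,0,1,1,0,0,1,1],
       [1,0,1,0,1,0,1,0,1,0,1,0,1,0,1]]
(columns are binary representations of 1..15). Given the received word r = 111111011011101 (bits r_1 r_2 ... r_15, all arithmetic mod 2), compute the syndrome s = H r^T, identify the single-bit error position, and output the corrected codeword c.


s = (0, 0, 1, 1)^T, error position = 3, corrected codeword c = 110111011011101

Compute s = H r^T mod 2 one row at a time:
  s_1 = 1 + 1 + 0 + 1 + 1 + 1 + 0 + 1 = 6 ≡ 0 (mod 2).
  s_2 = 1 + 1 + 1 + 0 + 1 + 1 + 0 + 1 = 6 ≡ 0 (mod 2).
  s_3 = 1 + 1 + 1 + 0 + 0 + 1 + 0 + 1 = 5 ≡ 1 (mod 2).
  s_4 = 1 + 1 + 1 + 0 + 1 + 1 + 1 + 1 = 7 ≡ 1 (mod 2).
s = (0, 0, 1, 1)^T — this equals column 3 of H (binary 0011), so error is at position 3.
Correct: flip bit 3 of r = 111111011011101 to get c = 110111011011101.


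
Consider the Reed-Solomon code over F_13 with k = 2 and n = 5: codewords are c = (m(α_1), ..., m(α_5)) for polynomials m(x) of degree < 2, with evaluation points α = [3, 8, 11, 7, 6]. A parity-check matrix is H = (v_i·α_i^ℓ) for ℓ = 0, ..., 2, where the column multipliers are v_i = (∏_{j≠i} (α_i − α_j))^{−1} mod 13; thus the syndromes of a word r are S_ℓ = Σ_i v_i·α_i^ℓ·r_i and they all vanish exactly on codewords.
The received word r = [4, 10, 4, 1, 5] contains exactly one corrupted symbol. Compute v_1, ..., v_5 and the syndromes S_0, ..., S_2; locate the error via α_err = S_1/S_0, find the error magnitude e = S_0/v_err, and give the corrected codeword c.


S = (7, 12, 2), error at position 3, error magnitude e = 6, c = [4, 10, 11, 1, 5].

Step 1: column multipliers v_i = (∏_{j≠i}(α_i − α_j))^{−1} mod 13.
  i = 1 (α = 3): (3−8)(3−11)(3−7)(3−6) = (−5)·(−8)·(−4)·(−3) = 480 ≡ 12, so v_1 = 12^{−1} = 12 (mod 13).
  i = 2 (α = 8): (8−3)(8−11)(8−7)(8−6) = 5·(−3)·1·2 = −30 ≡ 9, so v_2 = 9^{−1} = 3 (mod 13).
  i = 3 (α = 11): (11−3)(11−8)(11−7)(11−6) = 8·3·4·5 = 480 ≡ 12, so v_3 = 12^{−1} = 12 (mod 13).
  i = 4 (α = 7): (7−3)(7−8)(7−11)(7−6) = 4·(−1)·(−4)·1 = 16 ≡ 3, so v_4 = 3^{−1} = 9 (mod 13).
  i = 5 (α = 6): (6−3)(6−8)(6−11)(6−7) = 3·(−2)·(−5)·(−1) = −30 ≡ 9, so v_5 = 9^{−1} = 3 (mod 13).
  v = [12, 3, 12, 9, 3].
Step 2: syndromes of r = [4, 10, 4, 1, 5] (all sums mod 13).
  S_0 = Σ v_i r_i = 12·4 + 3·10 + 12·4 + 9·1 + 3·5 = 150 ≡ 7.
  S_1 = Σ v_i α_i r_i = 12·3·4 + 3·8·10 + 12·11·4 + 9·7·1 + 3·6·5 = 1065 ≡ 12.
  α_i^2 mod 13 = [9, 12, 4, 10, 10].
  S_2 = Σ v_i α_i^2 r_i = 12·9·4 + 3·12·10 + 12·4·4 + 9·10·1 + 3·10·5 = 1224 ≡ 2.
  S = (7, 12, 2) ≠ 0, so r is not a codeword (an error is present).
Step 3: locate the error. For a single error e at position i, S_ℓ = v_i·e·α_i^ℓ, so α_err = S_1/S_0.
  S_0^{−1} = 7^{−1} = 2 (mod 13), so α_err = 12·2 = 24 ≡ 11 = α_3. Error position i = 3.
  Consistency check: S_2/S_1 = 2·12 = 24 ≡ 11 = α_err ✓ (single-error assumption holds).
Step 4: error magnitude e = S_0/v_3 = S_0·∏_{j≠3}(α_3 − α_j) = 7·12 = 84 ≡ 6 (mod 13).
Step 5: correct position 3: c_3 = r_3 − e = 4 − 6 ≡ 11 (mod 13). Hence c = [4, 10, 11, 1, 5].
  Check: interpolating c through the α_i gives m(x) = 3 + 9·x (degree < 2) with m(α_i) = c_i for every i, so c is indeed a codeword.


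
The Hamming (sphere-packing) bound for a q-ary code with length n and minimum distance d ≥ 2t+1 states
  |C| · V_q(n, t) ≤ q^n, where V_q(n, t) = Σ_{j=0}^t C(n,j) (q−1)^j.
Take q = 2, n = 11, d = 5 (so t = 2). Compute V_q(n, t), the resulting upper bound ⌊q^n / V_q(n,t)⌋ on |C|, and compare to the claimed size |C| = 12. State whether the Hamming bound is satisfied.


V_q(n, t) = 67, q^n = 2048, Hamming bound = 30, |C| = 12 ≤ bound (satisfied).

Step 1: Compute V_q(n, t) = Σ_{j=0}^2 C(n, j) (q−1)^j.
  j = 0: C(11,0)·(1)^0 = 1·1 = 1.
  j = 1: C(11,1)·(1)^1 = 11·1 = 11.
  j = 2: C(11,2)·(1)^2 = 55·1 = 55.
  V_q(n, t) = 1 + 11 + 55 = 67.
Step 2: q^n = 2^11 = 2048.
Step 3: Hamming bound ⌊q^n / V_q(n,t)⌋ = ⌊2048/67⌋ = 30.
Step 4: Compare |C| = 12 to 30: satisfied.
The claimed |C| lies below the Hamming bound.


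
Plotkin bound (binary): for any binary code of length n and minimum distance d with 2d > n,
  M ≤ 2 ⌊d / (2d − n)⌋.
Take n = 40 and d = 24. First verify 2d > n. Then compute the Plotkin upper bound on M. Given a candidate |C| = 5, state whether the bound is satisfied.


Plotkin bound M ≤ 6; given |C| = 5 ≤ bound (satisfied).

Check applicability: 2d = 48, n = 40.
2d − n = 8 > 0, so Plotkin applies.
Compute d/(2d−n) = 24/8 ≈ 3.0000.
⌊d/(2d−n)⌋ = 3.
Plotkin bound: M ≤ 2·3 = 6.
Given |C| = 5, check: satisfied.
This |C| is below the Plotkin bound.


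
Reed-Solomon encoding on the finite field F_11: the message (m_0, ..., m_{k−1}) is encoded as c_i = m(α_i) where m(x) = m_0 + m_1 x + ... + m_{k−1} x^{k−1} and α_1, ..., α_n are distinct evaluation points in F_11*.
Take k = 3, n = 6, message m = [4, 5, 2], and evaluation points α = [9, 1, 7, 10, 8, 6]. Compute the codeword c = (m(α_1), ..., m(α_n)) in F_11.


c = [2, 0, 5, 1, 7, 7]

Message polynomial: m(x) = 4 + 5·x + 2·x^2 (mod 11).
For each evaluation point α_i, compute m(α_i) mod 11:
  α_1 = 9: Horner steps 2 → 1 → 2, so m(9) = 2.
  α_2 = 1: Horner steps 2 → 7 → 0, so m(1) = 0.
  α_3 = 7: Horner steps 2 → 8 → 5, so m(7) = 5.
  α_4 = 10: Horner steps 2 → 3 → 1, so m(10) = 1.
  α_5 = 8: Horner steps 2 → 10 → 7, so m(8) = 7.
  α_6 = 6: Horner steps 2 → 6 → 7, so m(6) = 7.
Codeword c = [2, 0, 5, 1, 7, 7] ∈ F_11^6.


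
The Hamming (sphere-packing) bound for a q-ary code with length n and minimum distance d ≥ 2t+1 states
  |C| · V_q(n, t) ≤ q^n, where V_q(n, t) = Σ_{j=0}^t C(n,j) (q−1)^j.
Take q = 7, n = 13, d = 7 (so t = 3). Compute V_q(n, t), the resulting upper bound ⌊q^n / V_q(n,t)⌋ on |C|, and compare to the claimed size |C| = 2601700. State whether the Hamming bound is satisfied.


V_q(n, t) = 64663, q^n = 96889010407, Hamming bound = 1498368, |C| = 2601700 > bound (violated).

Step 1: Compute V_q(n, t) = Σ_{j=0}^3 C(n, j) (q−1)^j.
  j = 0: C(13,0)·(6)^0 = 1·1 = 1.
  j = 1: C(13,1)·(6)^1 = 13·6 = 78.
  j = 2: C(13,2)·(6)^2 = 78·36 = 2808.
  j = 3: C(13,3)·(6)^3 = 286·216 = 61776.
  V_q(n, t) = 1 + 78 + 2808 + 61776 = 64663.
Step 2: q^n = 7^13 = 96889010407.
Step 3: Hamming bound ⌊q^n / V_q(n,t)⌋ = ⌊96889010407/64663⌋ = 1498368.
Step 4: Compare |C| = 2601700 to 1498368: violated.
The claimed |C| lies above the Hamming bound, so no 7-ary code of length 13 with d ≥ 7 can have 2601700 codewords.


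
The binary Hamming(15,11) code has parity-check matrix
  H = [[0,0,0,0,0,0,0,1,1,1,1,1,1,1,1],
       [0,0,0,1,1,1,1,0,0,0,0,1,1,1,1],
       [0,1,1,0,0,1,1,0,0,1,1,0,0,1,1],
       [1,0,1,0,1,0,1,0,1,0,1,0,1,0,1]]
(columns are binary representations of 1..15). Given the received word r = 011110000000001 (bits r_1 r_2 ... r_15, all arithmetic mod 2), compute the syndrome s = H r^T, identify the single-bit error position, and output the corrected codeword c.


s = (1, 1, 1, 1)^T, error position = 15, corrected codeword c = 011110000000000

Compute s = H r^T mod 2 one row at a time:
  s_1 = 0 + 0 + 0 + 0 + 0 + 0 + 0 + 1 = 1 ≡ 1 (mod 2).
  s_2 = 1 + 1 + 0 + 0 + 0 + 0 + 0 + 1 = 3 ≡ 1 (mod 2).
  s_3 = 1 + 1 + 0 + 0 + 0 + 0 + 0 + 1 = 3 ≡ 1 (mod 2).
  s_4 = 0 + 1 + 1 + 0 + 0 + 0 + 0 + 1 = 3 ≡ 1 (mod 2).
s = (1, 1, 1, 1)^T — this equals column 15 of H (binary 1111), so error is at position 15.
Correct: flip bit 15 of r = 011110000000001 to get c = 011110000000000.


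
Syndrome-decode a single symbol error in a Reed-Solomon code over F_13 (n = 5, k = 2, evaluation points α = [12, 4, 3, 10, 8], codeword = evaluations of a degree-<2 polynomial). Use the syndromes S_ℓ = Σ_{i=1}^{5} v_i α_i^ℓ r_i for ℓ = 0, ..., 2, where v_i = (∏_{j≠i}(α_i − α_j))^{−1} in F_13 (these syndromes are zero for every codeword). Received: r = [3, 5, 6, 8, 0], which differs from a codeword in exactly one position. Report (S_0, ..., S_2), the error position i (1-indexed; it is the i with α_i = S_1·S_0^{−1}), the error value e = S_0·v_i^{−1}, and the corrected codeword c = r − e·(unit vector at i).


S = (7, 2, 8), error at position 2, error magnitude e = 8, c = [3, 10, 6, 8, 0].

Step 1: column multipliers v_i = (∏_{j≠i}(α_i − α_j))^{−1} mod 13.
  i = 1 (α = 12): (12−4)(12−3)(12−10)(12−8) = 8·9·2·4 = 576 ≡ 4, so v_1 = 4^{−1} = 10 (mod 13).
  i = 2 (α = 4): (4−12)(4−3)(4−10)(4−8) = (−8)·1·(−6)·(−4) = −192 ≡ 3, so v_2 = 3^{−1} = 9 (mod 13).
  i = 3 (α = 3): (3−12)(3−4)(3−10)(3−8) = (−9)·(−1)·(−7)·(−5) = 315 ≡ 3, so v_3 = 3^{−1} = 9 (mod 13).
  i = 4 (α = 10): (10−12)(10−4)(10−3)(10−8) = (−2)·6·7·2 = −168 ≡ 1, so v_4 = 1^{−1} = 1 (mod 13).
  i = 5 (α = 8): (8−12)(8−4)(8−3)(8−10) = (−4)·4·5·(−2) = 160 ≡ 4, so v_5 = 4^{−1} = 10 (mod 13).
  v = [10, 9, 9, 1, 10].
Step 2: syndromes of r = [3, 5, 6, 8, 0] (all sums mod 13).
  S_0 = Σ v_i r_i = 10·3 + 9·5 + 9·6 + 1·8 + 10·0 = 137 ≡ 7.
  S_1 = Σ v_i α_i r_i = 10·12·3 + 9·4·5 + 9·3·6 + 1·10·8 + 10·8·0 = 782 ≡ 2.
  α_i^2 mod 13 = [1, 3, 9, 9, 12].
  S_2 = Σ v_i α_i^2 r_i = 10·1·3 + 9·3·5 + 9·9·6 + 1·9·8 + 10·12·0 = 723 ≡ 8.
  S = (7, 2, 8) ≠ 0, so r is not a codeword (an error is present).
Step 3: locate the error. For a single error e at position i, S_ℓ = v_i·e·α_i^ℓ, so α_err = S_1/S_0.
  S_0^{−1} = 7^{−1} = 2 (mod 13), so α_err = 2·2 = 4 ≡ 4 = α_2. Error position i = 2.
  Consistency check: S_2/S_1 = 8·7 = 56 ≡ 4 = α_err ✓ (single-error assumption holds).
Step 4: error magnitude e = S_0/v_2 = S_0·∏_{j≠2}(α_2 − α_j) = 7·3 = 21 ≡ 8 (mod 13).
Step 5: correct position 2: c_2 = r_2 − e = 5 − 8 ≡ 10 (mod 13). Hence c = [3, 10, 6, 8, 0].
  Check: interpolating c through the α_i gives m(x) = 7 + 4·x (degree < 2) with m(α_i) = c_i for every i, so c is indeed a codeword.


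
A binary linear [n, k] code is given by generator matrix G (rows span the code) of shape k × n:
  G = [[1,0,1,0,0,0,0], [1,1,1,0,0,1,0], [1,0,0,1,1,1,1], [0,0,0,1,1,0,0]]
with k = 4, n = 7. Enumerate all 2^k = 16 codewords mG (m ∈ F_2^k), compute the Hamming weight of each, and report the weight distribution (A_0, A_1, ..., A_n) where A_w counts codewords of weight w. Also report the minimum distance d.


Weight distribution: A_0 = 1, A_2 = 3, A_3 = 4, A_4 = 3, A_5 = 4, A_6 = 1. Minimum distance d = 2.

Enumerate all 2^4 = 16 messages m ∈ F_2^4.
For each, compute codeword c = mG in F_2^7, then tally its weight.
  m = 0000 → c = 0000000, weight = 0.
  m = 1000 → c = 1010000, weight = 2.
  m = 0100 → c = 1110010, weight = 4.
  m = 1100 → c = 0100010, weight = 2.
  m = 0010 → c = 1001111, weight = 5.
  m = 1010 → c = 0011111, weight = 5.
  m = 0110 → c = 0111101, weight = 5.
  m = 1110 → c = 1101101, weight = 5.
  m = 0001 → c = 0001100, weight = 2.
  m = 1001 → c = 1011100, weight = 4.
  m = 0101 → c = 1111110, weight = 6.
  m = 1101 → c = 0101110, weight = 4.
  m = 0011 → c = 1000011, weight = 3.
  m = 1011 → c = 0010011, weight = 3.
  m = 0111 → c = 0110001, weight = 3.
  m = 1111 → c = 1100001, weight = 3.
Tally weights:
  weight 0: 1 codewords.
  weight 2: 3 codewords.
  weight 3: 4 codewords.
  weight 4: 3 codewords.
  weight 5: 4 codewords.
  weight 6: 1 codewords.
Minimum distance d = smallest w > 0 with A_w > 0 = 2.
Sanity: Σ A_w = 16 = 2^4 = 16 ✓.


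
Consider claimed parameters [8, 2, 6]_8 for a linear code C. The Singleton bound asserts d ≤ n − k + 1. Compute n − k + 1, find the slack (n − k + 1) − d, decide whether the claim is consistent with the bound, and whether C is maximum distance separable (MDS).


Singleton RHS = n − k + 1 = 7, slack = 1, bound satisfied, not MDS.

Singleton bound: d ≤ n − k + 1.
Here n = 8, k = 2, so n − k + 1 = 7.
Given d = 6, check d ≤ 7: YES.
Slack = (n − k + 1) − d = 1.
The code is NOT MDS (slack = 1 > 0).
Description: the claimed parameters are [8, 2, 6]_8; such a code would be non-MDS.


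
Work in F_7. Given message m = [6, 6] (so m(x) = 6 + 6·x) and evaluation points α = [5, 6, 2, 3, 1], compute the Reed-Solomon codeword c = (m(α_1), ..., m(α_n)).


c = [1, 0, 4, 3, 5]

Message polynomial: m(x) = 6 + 6·x (mod 7).
For each evaluation point α_i, compute m(α_i) mod 7:
  α_1 = 5: Horner steps 6 → 1, so m(5) = 1.
  α_2 = 6: Horner steps 6 → 0, so m(6) = 0.
  α_3 = 2: Horner steps 6 → 4, so m(2) = 4.
  α_4 = 3: Horner steps 6 → 3, so m(3) = 3.
  α_5 = 1: Horner steps 6 → 5, so m(1) = 5.
Codeword c = [1, 0, 4, 3, 5] ∈ F_7^5.


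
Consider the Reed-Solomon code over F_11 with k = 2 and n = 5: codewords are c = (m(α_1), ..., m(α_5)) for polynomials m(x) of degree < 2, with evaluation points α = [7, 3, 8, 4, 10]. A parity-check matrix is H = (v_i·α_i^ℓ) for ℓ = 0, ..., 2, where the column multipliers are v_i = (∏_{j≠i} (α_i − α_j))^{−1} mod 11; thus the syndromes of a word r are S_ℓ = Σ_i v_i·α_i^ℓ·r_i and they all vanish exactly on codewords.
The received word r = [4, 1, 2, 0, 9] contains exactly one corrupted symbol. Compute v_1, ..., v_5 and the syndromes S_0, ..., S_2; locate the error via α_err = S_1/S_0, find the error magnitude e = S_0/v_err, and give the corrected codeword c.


S = (9, 3, 1), error at position 4, error magnitude e = 1, c = [4, 1, 2, 10, 9].

Step 1: column multipliers v_i = (∏_{j≠i}(α_i − α_j))^{−1} mod 11.
  i = 1 (α = 7): (7−3)(7−8)(7−4)(7−10) = 4·(−1)·3·(−3) = 36 ≡ 3, so v_1 = 3^{−1} = 4 (mod 11).
  i = 2 (α = 3): (3−7)(3−8)(3−4)(3−10) = (−4)·(−5)·(−1)·(−7) = 140 ≡ 8, so v_2 = 8^{−1} = 7 (mod 11).
  i = 3 (α = 8): (8−7)(8−3)(8−4)(8−10) = 1·5·4·(−2) = −40 ≡ 4, so v_3 = 4^{−1} = 3 (mod 11).
  i = 4 (α = 4): (4−7)(4−3)(4−8)(4−10) = (−3)·1·(−4)·(−6) = −72 ≡ 5, so v_4 = 5^{−1} = 9 (mod 11).
  i = 5 (α = 10): (10−7)(10−3)(10−8)(10−4) = 3·7·2·6 = 252 ≡ 10, so v_5 = 10^{−1} = 10 (mod 11).
  v = [4, 7, 3, 9, 10].
Step 2: syndromes of r = [4, 1, 2, 0, 9] (all sums mod 11).
  S_0 = Σ v_i r_i = 4·4 + 7·1 + 3·2 + 9·0 + 10·9 = 119 ≡ 9.
  S_1 = Σ v_i α_i r_i = 4·7·4 + 7·3·1 + 3·8·2 + 9·4·0 + 10·10·9 = 1081 ≡ 3.
  α_i^2 mod 11 = [5, 9, 9, 5, 1].
  S_2 = Σ v_i α_i^2 r_i = 4·5·4 + 7·9·1 + 3·9·2 + 9·5·0 + 10·1·9 = 287 ≡ 1.
  S = (9, 3, 1) ≠ 0, so r is not a codeword (an error is present).
Step 3: locate the error. For a single error e at position i, S_ℓ = v_i·e·α_i^ℓ, so α_err = S_1/S_0.
  S_0^{−1} = 9^{−1} = 5 (mod 11), so α_err = 3·5 = 15 ≡ 4 = α_4. Error position i = 4.
  Consistency check: S_2/S_1 = 1·4 = 4 ≡ 4 = α_err ✓ (single-error assumption holds).
Step 4: error magnitude e = S_0/v_4 = S_0·∏_{j≠4}(α_4 − α_j) = 9·5 = 45 ≡ 1 (mod 11).
Step 5: correct position 4: c_4 = r_4 − e = 0 − 1 ≡ 10 (mod 11). Hence c = [4, 1, 2, 10, 9].
  Check: interpolating c through the α_i gives m(x) = 7 + 9·x (degree < 2) with m(α_i) = c_i for every i, so c is indeed a codeword.


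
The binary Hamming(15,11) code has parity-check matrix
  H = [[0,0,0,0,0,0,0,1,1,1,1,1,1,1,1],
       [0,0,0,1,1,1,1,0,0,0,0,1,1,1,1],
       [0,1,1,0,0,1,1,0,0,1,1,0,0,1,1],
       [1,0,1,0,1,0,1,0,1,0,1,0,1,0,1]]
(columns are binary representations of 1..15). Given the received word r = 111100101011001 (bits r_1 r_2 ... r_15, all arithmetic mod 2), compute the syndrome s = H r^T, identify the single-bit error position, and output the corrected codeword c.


s = (0, 0, 1, 0)^T, error position = 2, corrected codeword c = 101100101011001

Compute s = H r^T mod 2 one row at a time:
  s_1 = 0 + 1 + 0 + 1 + 1 + 0 + 0 + 1 = 4 ≡ 0 (mod 2).
  s_2 = 1 + 0 + 0 + 1 + 1 + 0 + 0 + 1 = 4 ≡ 0 (mod 2).
  s_3 = 1 + 1 + 0 + 1 + 0 + 1 + 0 + 1 = 5 ≡ 1 (mod 2).
  s_4 = 1 + 1 + 0 + 1 + 1 + 1 + 0 + 1 = 6 ≡ 0 (mod 2).
s = (0, 0, 1, 0)^T — this equals column 2 of H (binary 0010), so error is at position 2.
Correct: flip bit 2 of r = 111100101011001 to get c = 101100101011001.


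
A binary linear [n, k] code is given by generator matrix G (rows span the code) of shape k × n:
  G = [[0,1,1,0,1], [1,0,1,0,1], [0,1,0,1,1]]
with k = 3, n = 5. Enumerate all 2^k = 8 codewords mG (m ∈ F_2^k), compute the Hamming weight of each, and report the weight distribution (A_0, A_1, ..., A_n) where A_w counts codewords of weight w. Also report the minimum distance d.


Weight distribution: A_0 = 1, A_2 = 2, A_3 = 4, A_4 = 1. Minimum distance d = 2.

Enumerate all 2^3 = 8 messages m ∈ F_2^3.
For each, compute codeword c = mG in F_2^5, then tally its weight.
  m = 000 → c = 00000, weight = 0.
  m = 100 → c = 01101, weight = 3.
  m = 010 → c = 10101, weight = 3.
  m = 110 → c = 11000, weight = 2.
  m = 001 → c = 01011, weight = 3.
  m = 101 → c = 00110, weight = 2.
  m = 011 → c = 11110, weight = 4.
  m = 111 → c = 10011, weight = 3.
Tally weights:
  weight 0: 1 codewords.
  weight 2: 2 codewords.
  weight 3: 4 codewords.
  weight 4: 1 codewords.
Minimum distance d = smallest w > 0 with A_w > 0 = 2.
Sanity: Σ A_w = 8 = 2^3 = 8 ✓.


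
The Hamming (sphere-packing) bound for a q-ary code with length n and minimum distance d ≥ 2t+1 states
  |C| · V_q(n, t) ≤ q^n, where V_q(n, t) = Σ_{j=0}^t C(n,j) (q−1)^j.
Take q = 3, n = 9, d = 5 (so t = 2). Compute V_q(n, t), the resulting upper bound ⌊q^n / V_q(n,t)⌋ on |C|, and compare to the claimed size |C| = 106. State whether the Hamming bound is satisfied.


V_q(n, t) = 163, q^n = 19683, Hamming bound = 120, |C| = 106 ≤ bound (satisfied).

Step 1: Compute V_q(n, t) = Σ_{j=0}^2 C(n, j) (q−1)^j.
  j = 0: C(9,0)·(2)^0 = 1·1 = 1.
  j = 1: C(9,1)·(2)^1 = 9·2 = 18.
  j = 2: C(9,2)·(2)^2 = 36·4 = 144.
  V_q(n, t) = 1 + 18 + 144 = 163.
Step 2: q^n = 3^9 = 19683.
Step 3: Hamming bound ⌊q^n / V_q(n,t)⌋ = ⌊19683/163⌋ = 120.
Step 4: Compare |C| = 106 to 120: satisfied.
The claimed |C| lies below the Hamming bound.


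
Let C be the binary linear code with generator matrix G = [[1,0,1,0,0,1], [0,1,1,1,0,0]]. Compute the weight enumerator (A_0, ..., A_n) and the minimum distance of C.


Weight distribution: A_0 = 1, A_3 = 2, A_4 = 1. Minimum distance d = 3.

Enumerate all 2^2 = 4 messages m ∈ F_2^2.
For each, compute codeword c = mG in F_2^6, then tally its weight.
  m = 00 → c = 000000, weight = 0.
  m = 10 → c = 101001, weight = 3.
  m = 01 → c = 011100, weight = 3.
  m = 11 → c = 110101, weight = 4.
Tally weights:
  weight 0: 1 codewords.
  weight 3: 2 codewords.
  weight 4: 1 codewords.
Minimum distance d = smallest w > 0 with A_w > 0 = 3.
Sanity: Σ A_w = 4 = 2^2 = 4 ✓.


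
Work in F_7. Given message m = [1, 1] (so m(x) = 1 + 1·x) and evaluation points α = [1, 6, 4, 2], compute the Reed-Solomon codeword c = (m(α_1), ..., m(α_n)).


c = [2, 0, 5, 3]

Message polynomial: m(x) = 1 + 1·x (mod 7).
For each evaluation point α_i, compute m(α_i) mod 7:
  α_1 = 1: Horner steps 1 → 2, so m(1) = 2.
  α_2 = 6: Horner steps 1 → 0, so m(6) = 0.
  α_3 = 4: Horner steps 1 → 5, so m(4) = 5.
  α_4 = 2: Horner steps 1 → 3, so m(2) = 3.
Codeword c = [2, 0, 5, 3] ∈ F_7^4.


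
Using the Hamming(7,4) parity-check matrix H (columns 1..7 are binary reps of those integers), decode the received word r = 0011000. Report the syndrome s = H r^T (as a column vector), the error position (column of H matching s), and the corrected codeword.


s = (1, 1, 1)^T, error position = 7, corrected codeword c = 0011001

Compute s = H r^T mod 2 one row at a time:
  s_1 = 1 + 0 + 0 + 0 = 1 ≡ 1 (mod 2).
  s_2 = 0 + 1 + 0 + 0 = 1 ≡ 1 (mod 2).
  s_3 = 0 + 1 + 0 + 0 = 1 ≡ 1 (mod 2).
s = (1, 1, 1)^T — this equals column 7 of H (binary 111), so error is at position 7.
Correct: flip bit 7 of r = 0011000 to get c = 0011001.


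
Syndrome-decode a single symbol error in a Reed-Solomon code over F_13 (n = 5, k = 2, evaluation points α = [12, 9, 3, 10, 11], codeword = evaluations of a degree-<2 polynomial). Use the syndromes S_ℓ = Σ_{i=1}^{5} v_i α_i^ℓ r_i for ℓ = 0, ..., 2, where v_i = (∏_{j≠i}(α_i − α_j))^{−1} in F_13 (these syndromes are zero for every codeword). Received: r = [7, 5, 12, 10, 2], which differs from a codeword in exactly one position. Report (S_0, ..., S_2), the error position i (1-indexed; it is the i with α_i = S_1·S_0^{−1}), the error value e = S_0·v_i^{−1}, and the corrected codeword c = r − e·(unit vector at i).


S = (3, 9, 1), error at position 3, error magnitude e = 11, c = [7, 5, 1, 10, 2].

Step 1: column multipliers v_i = (∏_{j≠i}(α_i − α_j))^{−1} mod 13.
  i = 1 (α = 12): (12−9)(12−3)(12−10)(12−11) = 3·9·2·1 = 54 ≡ 2, so v_1 = 2^{−1} = 7 (mod 13).
  i = 2 (α = 9): (9−12)(9−3)(9−10)(9−11) = (−3)·6·(−1)·(−2) = −36 ≡ 3, so v_2 = 3^{−1} = 9 (mod 13).
  i = 3 (α = 3): (3−12)(3−9)(3−10)(3−11) = (−9)·(−6)·(−7)·(−8) = 3024 ≡ 8, so v_3 = 8^{−1} = 5 (mod 13).
  i = 4 (α = 10): (10−12)(10−9)(10−3)(10−11) = (−2)·1·7·(−1) = 14 ≡ 1, so v_4 = 1^{−1} = 1 (mod 13).
  i = 5 (α = 11): (11−12)(11−9)(11−3)(11−10) = (−1)·2·8·1 = −16 ≡ 10, so v_5 = 10^{−1} = 4 (mod 13).
  v = [7, 9, 5, 1, 4].
Step 2: syndromes of r = [7, 5, 12, 10, 2] (all sums mod 13).
  S_0 = Σ v_i r_i = 7·7 + 9·5 + 5·12 + 1·10 + 4·2 = 172 ≡ 3.
  S_1 = Σ v_i α_i r_i = 7·12·7 + 9·9·5 + 5·3·12 + 1·10·10 + 4·11·2 = 1361 ≡ 9.
  α_i^2 mod 13 = [1, 3, 9, 9, 4].
  S_2 = Σ v_i α_i^2 r_i = 7·1·7 + 9·3·5 + 5·9·12 + 1·9·10 + 4·4·2 = 846 ≡ 1.
  S = (3, 9, 1) ≠ 0, so r is not a codeword (an error is present).
Step 3: locate the error. For a single error e at position i, S_ℓ = v_i·e·α_i^ℓ, so α_err = S_1/S_0.
  S_0^{−1} = 3^{−1} = 9 (mod 13), so α_err = 9·9 = 81 ≡ 3 = α_3. Error position i = 3.
  Consistency check: S_2/S_1 = 1·3 = 3 ≡ 3 = α_err ✓ (single-error assumption holds).
Step 4: error magnitude e = S_0/v_3 = S_0·∏_{j≠3}(α_3 − α_j) = 3·8 = 24 ≡ 11 (mod 13).
Step 5: correct position 3: c_3 = r_3 − e = 12 − 11 ≡ 1 (mod 13). Hence c = [7, 5, 1, 10, 2].
  Check: interpolating c through the α_i gives m(x) = 12 + 5·x (degree < 2) with m(α_i) = c_i for every i, so c is indeed a codeword.


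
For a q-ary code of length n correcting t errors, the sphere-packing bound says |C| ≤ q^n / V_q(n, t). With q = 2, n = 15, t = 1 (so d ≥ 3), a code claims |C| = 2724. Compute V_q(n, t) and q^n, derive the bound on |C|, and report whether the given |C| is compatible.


V_q(n, t) = 16, q^n = 32768, Hamming bound = 2048, |C| = 2724 > bound (violated).

Step 1: Compute V_q(n, t) = Σ_{j=0}^1 C(n, j) (q−1)^j.
  j = 0: C(15,0)·(1)^0 = 1·1 = 1.
  j = 1: C(15,1)·(1)^1 = 15·1 = 15.
  V_q(n, t) = 1 + 15 = 16.
Step 2: q^n = 2^15 = 32768.
Step 3: Hamming bound ⌊q^n / V_q(n,t)⌋ = ⌊32768/16⌋ = 2048.
Step 4: Compare |C| = 2724 to 2048: violated.
The claimed |C| lies above the Hamming bound, so no 2-ary code of length 15 with d ≥ 3 can have 2724 codewords.


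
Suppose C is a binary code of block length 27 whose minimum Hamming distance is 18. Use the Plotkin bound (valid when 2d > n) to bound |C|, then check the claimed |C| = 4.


Plotkin bound M ≤ 4; given |C| = 4 ≤ bound (satisfied).

Check applicability: 2d = 36, n = 27.
2d − n = 9 > 0, so Plotkin applies.
Compute d/(2d−n) = 18/9 ≈ 2.0000.
⌊d/(2d−n)⌋ = 2.
Plotkin bound: M ≤ 2·2 = 4.
Given |C| = 4, check: satisfied.
This |C| is at the Plotkin bound.


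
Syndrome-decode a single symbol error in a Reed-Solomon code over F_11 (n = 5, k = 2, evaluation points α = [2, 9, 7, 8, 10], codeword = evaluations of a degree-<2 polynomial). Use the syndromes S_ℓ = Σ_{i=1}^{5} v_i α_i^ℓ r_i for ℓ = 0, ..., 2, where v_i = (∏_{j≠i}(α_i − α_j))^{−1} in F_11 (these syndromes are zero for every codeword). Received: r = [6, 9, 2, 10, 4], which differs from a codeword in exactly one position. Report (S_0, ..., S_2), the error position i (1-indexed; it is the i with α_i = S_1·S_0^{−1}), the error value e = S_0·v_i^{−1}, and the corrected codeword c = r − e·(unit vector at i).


S = (3, 5, 1), error at position 2, error magnitude e = 2, c = [6, 7, 2, 10, 4].

Step 1: column multipliers v_i = (∏_{j≠i}(α_i − α_j))^{−1} mod 11.
  i = 1 (α = 2): (2−9)(2−7)(2−8)(2−10) = (−7)·(−5)·(−6)·(−8) = 1680 ≡ 8, so v_1 = 8^{−1} = 7 (mod 11).
  i = 2 (α = 9): (9−2)(9−7)(9−8)(9−10) = 7·2·1·(−1) = −14 ≡ 8, so v_2 = 8^{−1} = 7 (mod 11).
  i = 3 (α = 7): (7−2)(7−9)(7−8)(7−10) = 5·(−2)·(−1)·(−3) = −30 ≡ 3, so v_3 = 3^{−1} = 4 (mod 11).
  i = 4 (α = 8): (8−2)(8−9)(8−7)(8−10) = 6·(−1)·1·(−2) = 12 ≡ 1, so v_4 = 1^{−1} = 1 (mod 11).
  i = 5 (α = 10): (10−2)(10−9)(10−7)(10−8) = 8·1·3·2 = 48 ≡ 4, so v_5 = 4^{−1} = 3 (mod 11).
  v = [7, 7, 4, 1, 3].
Step 2: syndromes of r = [6, 9, 2, 10, 4] (all sums mod 11).
  S_0 = Σ v_i r_i = 7·6 + 7·9 + 4·2 + 1·10 + 3·4 = 135 ≡ 3.
  S_1 = Σ v_i α_i r_i = 7·2·6 + 7·9·9 + 4·7·2 + 1·8·10 + 3·10·4 = 907 ≡ 5.
  α_i^2 mod 11 = [4, 4, 5, 9, 1].
  S_2 = Σ v_i α_i^2 r_i = 7·4·6 + 7·4·9 + 4·5·2 + 1·9·10 + 3·1·4 = 562 ≡ 1.
  S = (3, 5, 1) ≠ 0, so r is not a codeword (an error is present).
Step 3: locate the error. For a single error e at position i, S_ℓ = v_i·e·α_i^ℓ, so α_err = S_1/S_0.
  S_0^{−1} = 3^{−1} = 4 (mod 11), so α_err = 5·4 = 20 ≡ 9 = α_2. Error position i = 2.
  Consistency check: S_2/S_1 = 1·9 = 9 ≡ 9 = α_err ✓ (single-error assumption holds).
Step 4: error magnitude e = S_0/v_2 = S_0·∏_{j≠2}(α_2 − α_j) = 3·8 = 24 ≡ 2 (mod 11).
Step 5: correct position 2: c_2 = r_2 − e = 9 − 2 ≡ 7 (mod 11). Hence c = [6, 7, 2, 10, 4].
  Check: interpolating c through the α_i gives m(x) = 1 + 8·x (degree < 2) with m(α_i) = c_i for every i, so c is indeed a codeword.


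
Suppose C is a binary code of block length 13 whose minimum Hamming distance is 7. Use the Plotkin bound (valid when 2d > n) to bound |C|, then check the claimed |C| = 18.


Plotkin bound M ≤ 14; given |C| = 18 > bound (violated).

Check applicability: 2d = 14, n = 13.
2d − n = 1 > 0, so Plotkin applies.
Compute d/(2d−n) = 7/1 ≈ 7.0000.
⌊d/(2d−n)⌋ = 7.
Plotkin bound: M ≤ 2·7 = 14.
Given |C| = 18, check: VIOLATED.
This |C| is above the Plotkin bound, so no binary code with n = 13, d = 7 and 18 codewords exists.


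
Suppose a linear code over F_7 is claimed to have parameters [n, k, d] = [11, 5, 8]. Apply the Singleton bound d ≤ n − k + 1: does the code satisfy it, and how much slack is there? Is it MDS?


Singleton RHS = n − k + 1 = 7, slack = -1, bound violated (no such code; not MDS).

Singleton bound: d ≤ n − k + 1.
Here n = 11, k = 5, so n − k + 1 = 7.
Given d = 8, check d ≤ 7: NO.
Slack = (n − k + 1) − d = -1.
The slack is negative: d = 8 exceeds n − k + 1 = 7 by 1, so the Singleton bound is violated and no linear [11, 5, 8]_7 code can exist. In particular it is not MDS (MDS requires d = n − k + 1 exactly).
Description: the claimed parameters are [11, 5, 8]_7; such a code would be impossible (violates the Singleton bound).


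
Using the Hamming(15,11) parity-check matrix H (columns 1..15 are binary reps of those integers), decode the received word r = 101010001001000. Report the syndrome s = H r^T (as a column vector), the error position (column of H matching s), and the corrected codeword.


s = (0, 0, 1, 0)^T, error position = 2, corrected codeword c = 111010001001000

Compute s = H r^T mod 2 one row at a time:
  s_1 = 0 + 1 + 0 + 0 + 1 + 0 + 0 + 0 = 2 ≡ 0 (mod 2).
  s_2 = 0 + 1 + 0 + 0 + 1 + 0 + 0 + 0 = 2 ≡ 0 (mod 2).
  s_3 = 0 + 1 + 0 + 0 + 0 + 0 + 0 + 0 = 1 ≡ 1 (mod 2).
  s_4 = 1 + 1 + 1 + 0 + 1 + 0 + 0 + 0 = 4 ≡ 0 (mod 2).
s = (0, 0, 1, 0)^T — this equals column 2 of H (binary 0010), so error is at position 2.
Correct: flip bit 2 of r = 101010001001000 to get c = 111010001001000.


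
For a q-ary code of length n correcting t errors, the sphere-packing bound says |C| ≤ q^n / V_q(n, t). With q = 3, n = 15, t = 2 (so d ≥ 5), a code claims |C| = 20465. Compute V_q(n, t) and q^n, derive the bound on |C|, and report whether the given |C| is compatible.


V_q(n, t) = 451, q^n = 14348907, Hamming bound = 31815, |C| = 20465 ≤ bound (satisfied).

Step 1: Compute V_q(n, t) = Σ_{j=0}^2 C(n, j) (q−1)^j.
  j = 0: C(15,0)·(2)^0 = 1·1 = 1.
  j = 1: C(15,1)·(2)^1 = 15·2 = 30.
  j = 2: C(15,2)·(2)^2 = 105·4 = 420.
  V_q(n, t) = 1 + 30 + 420 = 451.
Step 2: q^n = 3^15 = 14348907.
Step 3: Hamming bound ⌊q^n / V_q(n,t)⌋ = ⌊14348907/451⌋ = 31815.
Step 4: Compare |C| = 20465 to 31815: satisfied.
The claimed |C| lies below the Hamming bound.


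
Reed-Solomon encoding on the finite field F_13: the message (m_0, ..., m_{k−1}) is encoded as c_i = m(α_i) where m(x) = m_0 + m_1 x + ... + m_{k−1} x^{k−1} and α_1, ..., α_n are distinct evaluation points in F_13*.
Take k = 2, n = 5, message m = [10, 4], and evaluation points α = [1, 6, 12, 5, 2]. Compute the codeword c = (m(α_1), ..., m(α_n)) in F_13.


c = [1, 8, 6, 4, 5]

Message polynomial: m(x) = 10 + 4·x (mod 13).
For each evaluation point α_i, compute m(α_i) mod 13:
  α_1 = 1: Horner steps 4 → 1, so m(1) = 1.
  α_2 = 6: Horner steps 4 → 8, so m(6) = 8.
  α_3 = 12: Horner steps 4 → 6, so m(12) = 6.
  α_4 = 5: Horner steps 4 → 4, so m(5) = 4.
  α_5 = 2: Horner steps 4 → 5, so m(2) = 5.
Codeword c = [1, 8, 6, 4, 5] ∈ F_13^5.
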